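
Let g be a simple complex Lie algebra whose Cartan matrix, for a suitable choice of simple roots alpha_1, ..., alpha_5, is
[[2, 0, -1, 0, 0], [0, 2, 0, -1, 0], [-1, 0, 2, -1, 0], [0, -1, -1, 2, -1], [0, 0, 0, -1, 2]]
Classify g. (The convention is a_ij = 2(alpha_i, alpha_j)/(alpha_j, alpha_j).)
The matrix has rank 5 with 2's on the diagonal. Reading the off-diagonal entries as Dynkin edges (a single edge where a_ij = a_ji = -1; a double or triple edge where a_ij * a_ji = 2 or 3), the diagram is a chain of 3 nodes with a fork of two nodes at one end (D_5). One simple-root ordering that puts it in standard form is (alpha_1, alpha_3, alpha_4, alpha_2, alpha_5). So the algebra is type D_5, i.e. so(10).

D5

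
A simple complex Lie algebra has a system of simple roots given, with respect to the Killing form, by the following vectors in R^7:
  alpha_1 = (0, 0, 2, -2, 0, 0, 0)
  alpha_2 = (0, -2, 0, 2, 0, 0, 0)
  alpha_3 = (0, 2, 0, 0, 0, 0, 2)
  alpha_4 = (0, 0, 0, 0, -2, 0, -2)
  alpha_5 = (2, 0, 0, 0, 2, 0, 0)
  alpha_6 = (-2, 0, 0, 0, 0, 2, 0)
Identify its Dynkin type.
Compute the Cartan integers a_ij = 2(alpha_i, alpha_j)/(alpha_j, alpha_j); the resulting 6x6 Cartan matrix is
[[2, -1, 0, 0, 0, 0], [-1, 2, -1, 0, 0, 0], [0, -1, 2, -1, 0, 0], [0, 0, -1, 2, -1, 0], [0, 0, 0, -1, 2, -1], [0, 0, 0, 0, -1, 2]].
All simple roots have the same length, so the diagram is simply laced. The associated Dynkin diagram is a chain of 6 nodes with single edges (A_6), so the type is A_6 (the algebra sl(7)).

A_6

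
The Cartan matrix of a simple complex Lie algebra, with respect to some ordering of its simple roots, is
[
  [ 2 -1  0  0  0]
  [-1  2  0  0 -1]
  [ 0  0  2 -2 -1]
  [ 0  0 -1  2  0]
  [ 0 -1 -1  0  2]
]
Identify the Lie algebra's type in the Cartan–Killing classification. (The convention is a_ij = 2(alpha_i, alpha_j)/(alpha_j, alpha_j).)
The matrix has rank 5 with 2's on the diagonal. Reading the off-diagonal entries as Dynkin edges (a single edge where a_ij = a_ji = -1; a double or triple edge where a_ij * a_ji = 2 or 3), the diagram is a chain of 5 nodes with a double edge at one end; the terminal node there is the unique short simple root (B_5). One simple-root ordering that puts it in standard form is (alpha_1, alpha_2, alpha_5, alpha_3, alpha_4). So the algebra is type B_5, i.e. so(11).

B5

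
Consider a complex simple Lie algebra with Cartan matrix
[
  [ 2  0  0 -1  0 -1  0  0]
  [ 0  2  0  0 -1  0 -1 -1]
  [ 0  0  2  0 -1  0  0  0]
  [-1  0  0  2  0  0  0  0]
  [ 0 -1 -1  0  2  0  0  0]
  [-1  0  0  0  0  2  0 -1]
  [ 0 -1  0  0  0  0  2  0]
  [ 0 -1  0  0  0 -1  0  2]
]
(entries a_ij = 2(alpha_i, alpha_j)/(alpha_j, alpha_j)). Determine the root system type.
The matrix has rank 8 with 2's on the diagonal. Reading the off-diagonal entries as Dynkin edges (a single edge where a_ij = a_ji = -1; a double or triple edge where a_ij * a_ji = 2 or 3), the diagram is a chain of 7 nodes with one extra node attached to the third node from one end (E_8). One simple-root ordering that puts it in standard form is (alpha_3, alpha_7, alpha_5, alpha_2, alpha_8, alpha_6, alpha_1, alpha_4). So the algebra is type E_8.

E8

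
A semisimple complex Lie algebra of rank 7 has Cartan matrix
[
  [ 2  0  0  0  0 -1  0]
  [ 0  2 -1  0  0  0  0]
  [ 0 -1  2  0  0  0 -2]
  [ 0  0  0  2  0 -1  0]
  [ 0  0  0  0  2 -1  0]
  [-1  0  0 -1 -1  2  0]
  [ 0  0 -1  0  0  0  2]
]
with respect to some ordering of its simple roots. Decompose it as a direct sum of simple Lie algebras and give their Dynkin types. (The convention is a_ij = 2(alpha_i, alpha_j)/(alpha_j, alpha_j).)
B_3 ⊕ D_4

The diagram associated to this matrix has two connected components: the simple roots {alpha_2, alpha_3, alpha_7} form a chain of 3 nodes with a double edge at one end; the terminal node there is the unique short simple root (B_3), and {alpha_1, alpha_4, alpha_5, alpha_6} form a chain of 2 nodes with a fork of two nodes at one end (D_4). A semisimple Lie algebra decomposes uniquely as the direct sum of simple ideals, one per connected component of its Dynkin diagram, so g ≅ B_3 ⊕ D_4 (dimension 21 + 28 = 49).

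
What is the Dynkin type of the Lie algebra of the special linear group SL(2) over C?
This is sl(2), which has dimension 2^2 - 1 = 3 and rank 2 - 1 = 1 (a Cartan subalgebra is the diagonal traceless matrices). In the classification of classical Lie algebras, the special linear algebra sl(n+1) has type A_n; here n = 1, so the Dynkin diagram is a chain of 1 nodes with single edges (A_1). Hence the type is A_1.

A_1 (sl(2))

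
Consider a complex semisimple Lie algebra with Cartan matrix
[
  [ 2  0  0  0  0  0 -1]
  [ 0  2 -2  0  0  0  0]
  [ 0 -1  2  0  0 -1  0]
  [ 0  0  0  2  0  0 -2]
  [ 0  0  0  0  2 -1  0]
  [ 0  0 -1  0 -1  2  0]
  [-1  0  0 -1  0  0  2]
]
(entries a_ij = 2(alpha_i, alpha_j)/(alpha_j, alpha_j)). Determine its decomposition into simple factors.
type C_3 ⊕ type C_4

The diagram associated to this matrix has two connected components: the simple roots {alpha_1, alpha_4, alpha_7} form a chain of 3 nodes with a double edge at one end; the terminal node there is the unique long simple root (C_3), and {alpha_2, alpha_3, alpha_5, alpha_6} form a chain of 4 nodes with a double edge at one end; the terminal node there is the unique long simple root (C_4). A semisimple Lie algebra decomposes uniquely as the direct sum of simple ideals, one per connected component of its Dynkin diagram, so g ≅ C_3 ⊕ C_4 (dimension 21 + 36 = 57).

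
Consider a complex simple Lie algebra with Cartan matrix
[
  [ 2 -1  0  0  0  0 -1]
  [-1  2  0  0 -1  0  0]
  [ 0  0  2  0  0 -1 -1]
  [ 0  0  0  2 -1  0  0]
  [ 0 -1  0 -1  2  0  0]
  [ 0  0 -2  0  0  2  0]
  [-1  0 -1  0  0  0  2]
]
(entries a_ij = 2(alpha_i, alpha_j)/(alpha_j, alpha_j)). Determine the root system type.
C7

The matrix has rank 7 with 2's on the diagonal. Reading the off-diagonal entries as Dynkin edges (a single edge where a_ij = a_ji = -1; a double or triple edge where a_ij * a_ji = 2 or 3), the diagram is a chain of 7 nodes with a double edge at one end; the terminal node there is the unique long simple root (C_7). One simple-root ordering that puts it in standard form is (alpha_4, alpha_5, alpha_2, alpha_1, alpha_7, alpha_3, alpha_6). So the algebra is type C_7, i.e. sp(14).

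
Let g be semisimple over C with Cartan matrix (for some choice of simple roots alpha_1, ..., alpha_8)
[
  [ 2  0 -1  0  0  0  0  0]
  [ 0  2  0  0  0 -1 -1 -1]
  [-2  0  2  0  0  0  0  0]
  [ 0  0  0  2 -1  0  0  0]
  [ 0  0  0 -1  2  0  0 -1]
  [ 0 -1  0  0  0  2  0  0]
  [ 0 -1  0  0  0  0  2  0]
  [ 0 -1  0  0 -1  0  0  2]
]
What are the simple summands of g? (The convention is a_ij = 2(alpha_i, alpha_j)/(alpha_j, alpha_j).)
B2 ⊕ D6

The diagram associated to this matrix has two connected components: the simple roots {alpha_1, alpha_3} form a chain of 2 nodes with a double edge at one end; the terminal node there is the unique short simple root (B_2), and {alpha_2, alpha_4, alpha_5, alpha_6, alpha_7, alpha_8} form a chain of 4 nodes with a fork of two nodes at one end (D_6). A semisimple Lie algebra decomposes uniquely as the direct sum of simple ideals, one per connected component of its Dynkin diagram, so g ≅ B_2 ⊕ D_6 (dimension 10 + 66 = 76).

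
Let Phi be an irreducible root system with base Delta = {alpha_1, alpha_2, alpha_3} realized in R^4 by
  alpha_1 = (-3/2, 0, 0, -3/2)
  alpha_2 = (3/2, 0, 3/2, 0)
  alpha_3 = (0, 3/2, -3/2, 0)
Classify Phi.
A_3

Compute the Cartan integers a_ij = 2(alpha_i, alpha_j)/(alpha_j, alpha_j); the resulting 3x3 Cartan matrix is
[[2, -1, 0], [-1, 2, -1], [0, -1, 2]].
All simple roots have the same length, so the diagram is simply laced. The associated Dynkin diagram is a chain of 3 nodes with single edges (A_3), so the type is A_3 (the algebra sl(4)).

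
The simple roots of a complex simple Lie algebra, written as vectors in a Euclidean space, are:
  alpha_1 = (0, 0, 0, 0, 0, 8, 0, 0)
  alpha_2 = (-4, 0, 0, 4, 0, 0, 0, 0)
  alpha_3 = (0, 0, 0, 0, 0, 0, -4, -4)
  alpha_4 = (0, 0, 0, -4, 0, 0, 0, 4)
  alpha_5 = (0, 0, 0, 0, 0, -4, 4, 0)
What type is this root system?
Compute the Cartan integers a_ij = 2(alpha_i, alpha_j)/(alpha_j, alpha_j); the resulting 5x5 Cartan matrix is
[[2, 0, 0, 0, -2], [0, 2, 0, -1, 0], [0, 0, 2, -1, -1], [0, -1, -1, 2, 0], [-1, 0, -1, 0, 2]].
The roots have two lengths (squared-length ratio 2:1); the short ones are alpha_{2,3,4,5}. The associated Dynkin diagram is a chain of 5 nodes with a double edge at one end; the terminal node there is the unique long simple root (C_5), so the type is C_5 (the algebra sp(10)).

type C_5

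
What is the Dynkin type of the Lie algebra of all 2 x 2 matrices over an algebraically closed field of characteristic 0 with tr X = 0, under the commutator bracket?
A_1

This is sl(2), which has dimension 2^2 - 1 = 3 and rank 2 - 1 = 1 (a Cartan subalgebra is the diagonal traceless matrices). In the classification of classical Lie algebras, the special linear algebra sl(n+1) has type A_n; here n = 1, so the Dynkin diagram is a chain of 1 nodes with single edges (A_1). Hence the type is A_1.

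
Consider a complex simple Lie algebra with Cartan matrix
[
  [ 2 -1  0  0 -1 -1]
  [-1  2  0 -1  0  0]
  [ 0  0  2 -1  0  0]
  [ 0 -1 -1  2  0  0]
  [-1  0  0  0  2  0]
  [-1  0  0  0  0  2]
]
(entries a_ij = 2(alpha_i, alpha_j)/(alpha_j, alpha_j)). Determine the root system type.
type D_6

The matrix has rank 6 with 2's on the diagonal. Reading the off-diagonal entries as Dynkin edges (a single edge where a_ij = a_ji = -1; a double or triple edge where a_ij * a_ji = 2 or 3), the diagram is a chain of 4 nodes with a fork of two nodes at one end (D_6). One simple-root ordering that puts it in standard form is (alpha_3, alpha_4, alpha_2, alpha_1, alpha_5, alpha_6). So the algebra is type D_6, i.e. so(12).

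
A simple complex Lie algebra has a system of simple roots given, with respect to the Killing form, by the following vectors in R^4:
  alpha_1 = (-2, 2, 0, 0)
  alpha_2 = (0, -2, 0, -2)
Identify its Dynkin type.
A_2 (sl(3))

Compute the Cartan integers a_ij = 2(alpha_i, alpha_j)/(alpha_j, alpha_j); the resulting 2x2 Cartan matrix is
[[2, -1], [-1, 2]].
All simple roots have the same length, so the diagram is simply laced. The associated Dynkin diagram is a chain of 2 nodes with single edges (A_2), so the type is A_2 (the algebra sl(3)).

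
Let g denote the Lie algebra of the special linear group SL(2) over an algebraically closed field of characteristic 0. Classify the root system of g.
A_1 (sl(2))

This is sl(2), which has dimension 2^2 - 1 = 3 and rank 2 - 1 = 1 (a Cartan subalgebra is the diagonal traceless matrices). In the classification of classical Lie algebras, the special linear algebra sl(n+1) has type A_n; here n = 1, so the Dynkin diagram is a chain of 1 nodes with single edges (A_1). Hence the type is A_1.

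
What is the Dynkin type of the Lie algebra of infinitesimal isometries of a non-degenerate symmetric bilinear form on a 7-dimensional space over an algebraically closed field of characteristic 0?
B3

This is so(7) with 7 odd, which has dimension 7(7-1)/2 = 21 and rank (7-1)/2 = 3. In the classification of classical Lie algebras, the orthogonal algebra so(2n+1) in an odd number of variables has type B_n; here n = 3, so the Dynkin diagram is a chain of 3 nodes with a double edge at one end; the terminal node there is the unique short simple root (B_3). Hence the type is B_3.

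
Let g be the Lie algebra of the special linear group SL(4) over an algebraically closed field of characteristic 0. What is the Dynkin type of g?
This is sl(4), which has dimension 4^2 - 1 = 15 and rank 4 - 1 = 3 (a Cartan subalgebra is the diagonal traceless matrices). In the classification of classical Lie algebras, the special linear algebra sl(n+1) has type A_n; here n = 3, so the Dynkin diagram is a chain of 3 nodes with single edges (A_3). Hence the type is A_3.

type A_3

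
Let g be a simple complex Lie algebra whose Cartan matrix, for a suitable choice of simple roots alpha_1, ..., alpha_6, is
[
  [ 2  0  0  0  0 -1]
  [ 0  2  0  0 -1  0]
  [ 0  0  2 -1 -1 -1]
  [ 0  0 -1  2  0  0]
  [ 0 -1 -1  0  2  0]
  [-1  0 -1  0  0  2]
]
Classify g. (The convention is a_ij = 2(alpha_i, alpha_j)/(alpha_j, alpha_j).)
The matrix has rank 6 with 2's on the diagonal. Reading the off-diagonal entries as Dynkin edges (a single edge where a_ij = a_ji = -1; a double or triple edge where a_ij * a_ji = 2 or 3), the diagram is a chain of 5 nodes with one extra node attached to the third node from one end (E_6). One simple-root ordering that puts it in standard form is (alpha_1, alpha_4, alpha_6, alpha_3, alpha_5, alpha_2). So the algebra is type E_6.

E_6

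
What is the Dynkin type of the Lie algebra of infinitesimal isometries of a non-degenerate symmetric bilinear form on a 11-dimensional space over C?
type B_5

This is so(11) with 11 odd, which has dimension 11(11-1)/2 = 55 and rank (11-1)/2 = 5. In the classification of classical Lie algebras, the orthogonal algebra so(2n+1) in an odd number of variables has type B_n; here n = 5, so the Dynkin diagram is a chain of 5 nodes with a double edge at one end; the terminal node there is the unique short simple root (B_5). Hence the type is B_5.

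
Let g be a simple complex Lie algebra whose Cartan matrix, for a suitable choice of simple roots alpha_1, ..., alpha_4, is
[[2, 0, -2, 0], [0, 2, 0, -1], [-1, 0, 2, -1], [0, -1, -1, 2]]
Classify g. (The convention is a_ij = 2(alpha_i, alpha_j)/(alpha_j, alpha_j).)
The matrix has rank 4 with 2's on the diagonal. Reading the off-diagonal entries as Dynkin edges (a single edge where a_ij = a_ji = -1; a double or triple edge where a_ij * a_ji = 2 or 3), the diagram is a chain of 4 nodes with a double edge at one end; the terminal node there is the unique long simple root (C_4). One simple-root ordering that puts it in standard form is (alpha_2, alpha_4, alpha_3, alpha_1). So the algebra is type C_4, i.e. sp(8).

type C_4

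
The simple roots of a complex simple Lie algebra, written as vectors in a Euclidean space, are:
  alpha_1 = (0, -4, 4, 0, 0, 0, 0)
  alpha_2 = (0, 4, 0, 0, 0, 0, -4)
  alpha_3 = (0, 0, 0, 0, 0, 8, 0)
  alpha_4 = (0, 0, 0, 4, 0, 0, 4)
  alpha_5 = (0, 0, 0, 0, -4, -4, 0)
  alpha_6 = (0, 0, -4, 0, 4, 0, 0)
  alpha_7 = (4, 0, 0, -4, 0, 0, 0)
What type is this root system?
C7

Compute the Cartan integers a_ij = 2(alpha_i, alpha_j)/(alpha_j, alpha_j); the resulting 7x7 Cartan matrix is
[[2, -1, 0, 0, 0, -1, 0], [-1, 2, 0, -1, 0, 0, 0], [0, 0, 2, 0, -2, 0, 0], [0, -1, 0, 2, 0, 0, -1], [0, 0, -1, 0, 2, -1, 0], [-1, 0, 0, 0, -1, 2, 0], [0, 0, 0, -1, 0, 0, 2]].
The roots have two lengths (squared-length ratio 2:1); the short ones are alpha_{1,2,4,5,6,7}. The associated Dynkin diagram is a chain of 7 nodes with a double edge at one end; the terminal node there is the unique long simple root (C_7), so the type is C_7 (the algebra sp(14)).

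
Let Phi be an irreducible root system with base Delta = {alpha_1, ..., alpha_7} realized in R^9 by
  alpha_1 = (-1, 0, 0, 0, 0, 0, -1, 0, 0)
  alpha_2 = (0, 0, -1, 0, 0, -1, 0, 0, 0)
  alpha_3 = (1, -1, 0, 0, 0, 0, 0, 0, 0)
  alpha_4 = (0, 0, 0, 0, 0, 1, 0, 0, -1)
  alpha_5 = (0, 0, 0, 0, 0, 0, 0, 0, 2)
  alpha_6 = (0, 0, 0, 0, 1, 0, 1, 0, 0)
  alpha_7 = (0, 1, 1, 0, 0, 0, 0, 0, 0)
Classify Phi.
C7

Compute the Cartan integers a_ij = 2(alpha_i, alpha_j)/(alpha_j, alpha_j); the resulting 7x7 Cartan matrix is
[[2, 0, -1, 0, 0, -1, 0], [0, 2, 0, -1, 0, 0, -1], [-1, 0, 2, 0, 0, 0, -1], [0, -1, 0, 2, -1, 0, 0], [0, 0, 0, -2, 2, 0, 0], [-1, 0, 0, 0, 0, 2, 0], [0, -1, -1, 0, 0, 0, 2]].
The roots have two lengths (squared-length ratio 2:1); the short ones are alpha_{1,2,3,4,6,7}. The associated Dynkin diagram is a chain of 7 nodes with a double edge at one end; the terminal node there is the unique long simple root (C_7), so the type is C_7 (the algebra sp(14)).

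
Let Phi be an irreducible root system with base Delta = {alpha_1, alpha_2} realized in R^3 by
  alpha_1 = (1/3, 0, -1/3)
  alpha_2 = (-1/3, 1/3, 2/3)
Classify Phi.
G_2

Compute the Cartan integers a_ij = 2(alpha_i, alpha_j)/(alpha_j, alpha_j); the resulting 2x2 Cartan matrix is
[[2, -1], [-3, 2]].
The roots have two lengths (squared-length ratio 3:1); the short ones are alpha_{1}. The associated Dynkin diagram is two nodes joined by a triple edge (G_2), so the type is G_2.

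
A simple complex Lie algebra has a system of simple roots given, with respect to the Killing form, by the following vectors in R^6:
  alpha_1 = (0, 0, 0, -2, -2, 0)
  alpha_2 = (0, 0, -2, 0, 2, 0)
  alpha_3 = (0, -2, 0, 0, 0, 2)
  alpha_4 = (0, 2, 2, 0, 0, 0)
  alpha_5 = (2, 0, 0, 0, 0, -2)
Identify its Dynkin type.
type A_5

Compute the Cartan integers a_ij = 2(alpha_i, alpha_j)/(alpha_j, alpha_j); the resulting 5x5 Cartan matrix is
[[2, -1, 0, 0, 0], [-1, 2, 0, -1, 0], [0, 0, 2, -1, -1], [0, -1, -1, 2, 0], [0, 0, -1, 0, 2]].
All simple roots have the same length, so the diagram is simply laced. The associated Dynkin diagram is a chain of 5 nodes with single edges (A_5), so the type is A_5 (the algebra sl(6)).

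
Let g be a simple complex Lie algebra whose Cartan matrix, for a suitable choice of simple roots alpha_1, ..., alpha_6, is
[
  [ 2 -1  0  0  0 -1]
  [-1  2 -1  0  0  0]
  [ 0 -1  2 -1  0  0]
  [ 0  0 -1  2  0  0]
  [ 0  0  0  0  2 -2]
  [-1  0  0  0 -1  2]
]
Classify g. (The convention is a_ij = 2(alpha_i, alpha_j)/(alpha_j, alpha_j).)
type C_6

The matrix has rank 6 with 2's on the diagonal. Reading the off-diagonal entries as Dynkin edges (a single edge where a_ij = a_ji = -1; a double or triple edge where a_ij * a_ji = 2 or 3), the diagram is a chain of 6 nodes with a double edge at one end; the terminal node there is the unique long simple root (C_6). One simple-root ordering that puts it in standard form is (alpha_4, alpha_3, alpha_2, alpha_1, alpha_6, alpha_5). So the algebra is type C_6, i.e. sp(12).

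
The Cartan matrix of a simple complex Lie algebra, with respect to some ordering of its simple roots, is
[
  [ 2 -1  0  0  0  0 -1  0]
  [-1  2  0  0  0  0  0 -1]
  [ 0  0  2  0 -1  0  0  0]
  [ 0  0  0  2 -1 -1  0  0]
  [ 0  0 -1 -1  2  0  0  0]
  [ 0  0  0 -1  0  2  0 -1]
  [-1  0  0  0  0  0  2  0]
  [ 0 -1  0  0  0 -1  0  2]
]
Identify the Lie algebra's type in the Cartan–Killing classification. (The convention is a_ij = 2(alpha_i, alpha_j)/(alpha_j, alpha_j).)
The matrix has rank 8 with 2's on the diagonal. Reading the off-diagonal entries as Dynkin edges (a single edge where a_ij = a_ji = -1; a double or triple edge where a_ij * a_ji = 2 or 3), the diagram is a chain of 8 nodes with single edges (A_8). One simple-root ordering that puts it in standard form is (alpha_3, alpha_5, alpha_4, alpha_6, alpha_8, alpha_2, alpha_1, alpha_7). So the algebra is type A_8, i.e. sl(9).

A_8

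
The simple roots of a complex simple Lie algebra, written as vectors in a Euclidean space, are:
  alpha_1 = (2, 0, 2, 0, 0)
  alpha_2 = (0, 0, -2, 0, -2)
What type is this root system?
Compute the Cartan integers a_ij = 2(alpha_i, alpha_j)/(alpha_j, alpha_j); the resulting 2x2 Cartan matrix is
[[2, -1], [-1, 2]].
All simple roots have the same length, so the diagram is simply laced. The associated Dynkin diagram is a chain of 2 nodes with single edges (A_2), so the type is A_2 (the algebra sl(3)).

type A_2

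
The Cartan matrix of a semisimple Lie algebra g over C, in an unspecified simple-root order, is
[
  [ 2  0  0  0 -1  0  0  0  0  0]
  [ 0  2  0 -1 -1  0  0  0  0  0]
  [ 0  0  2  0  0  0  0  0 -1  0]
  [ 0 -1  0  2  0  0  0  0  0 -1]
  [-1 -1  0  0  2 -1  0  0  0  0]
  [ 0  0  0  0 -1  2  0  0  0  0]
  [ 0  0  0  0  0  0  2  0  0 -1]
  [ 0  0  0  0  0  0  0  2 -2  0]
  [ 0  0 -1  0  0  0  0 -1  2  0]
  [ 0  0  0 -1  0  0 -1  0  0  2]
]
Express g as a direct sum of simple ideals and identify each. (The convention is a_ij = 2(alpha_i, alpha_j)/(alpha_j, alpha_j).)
C3 ⊕ D7

The diagram associated to this matrix has two connected components: the simple roots {alpha_3, alpha_8, alpha_9} form a chain of 3 nodes with a double edge at one end; the terminal node there is the unique long simple root (C_3), and {alpha_1, alpha_2, alpha_4, alpha_5, alpha_6, alpha_7, alpha_10} form a chain of 5 nodes with a fork of two nodes at one end (D_7). A semisimple Lie algebra decomposes uniquely as the direct sum of simple ideals, one per connected component of its Dynkin diagram, so g ≅ C_3 ⊕ D_7 (dimension 21 + 91 = 112).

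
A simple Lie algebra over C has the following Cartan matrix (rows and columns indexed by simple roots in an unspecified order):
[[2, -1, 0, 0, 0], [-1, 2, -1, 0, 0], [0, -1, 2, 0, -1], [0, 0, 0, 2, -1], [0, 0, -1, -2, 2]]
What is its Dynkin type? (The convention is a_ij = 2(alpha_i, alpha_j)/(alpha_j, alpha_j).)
The matrix has rank 5 with 2's on the diagonal. Reading the off-diagonal entries as Dynkin edges (a single edge where a_ij = a_ji = -1; a double or triple edge where a_ij * a_ji = 2 or 3), the diagram is a chain of 5 nodes with a double edge at one end; the terminal node there is the unique short simple root (B_5). One simple-root ordering that puts it in standard form is (alpha_1, alpha_2, alpha_3, alpha_5, alpha_4). So the algebra is type B_5, i.e. so(11).

type B_5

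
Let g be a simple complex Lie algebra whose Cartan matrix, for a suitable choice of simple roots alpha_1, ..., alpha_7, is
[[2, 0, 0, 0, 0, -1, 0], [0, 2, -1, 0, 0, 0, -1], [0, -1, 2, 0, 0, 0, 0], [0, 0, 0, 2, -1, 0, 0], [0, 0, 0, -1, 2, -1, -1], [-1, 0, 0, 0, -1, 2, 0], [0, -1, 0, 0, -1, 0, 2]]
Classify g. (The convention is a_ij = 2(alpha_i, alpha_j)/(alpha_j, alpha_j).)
E_7

The matrix has rank 7 with 2's on the diagonal. Reading the off-diagonal entries as Dynkin edges (a single edge where a_ij = a_ji = -1; a double or triple edge where a_ij * a_ji = 2 or 3), the diagram is a chain of 6 nodes with one extra node attached to the third node from one end (E_7). One simple-root ordering that puts it in standard form is (alpha_1, alpha_4, alpha_6, alpha_5, alpha_7, alpha_2, alpha_3). So the algebra is type E_7.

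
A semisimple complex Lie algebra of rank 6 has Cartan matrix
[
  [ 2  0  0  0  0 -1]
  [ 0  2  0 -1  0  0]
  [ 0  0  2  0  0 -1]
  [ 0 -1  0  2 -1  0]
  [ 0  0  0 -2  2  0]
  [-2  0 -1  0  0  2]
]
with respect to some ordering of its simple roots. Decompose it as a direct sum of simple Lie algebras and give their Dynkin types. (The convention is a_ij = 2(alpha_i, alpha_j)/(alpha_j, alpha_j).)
B_3 ⊕ C_3

The diagram associated to this matrix has two connected components: the simple roots {alpha_1, alpha_3, alpha_6} form a chain of 3 nodes with a double edge at one end; the terminal node there is the unique short simple root (B_3), and {alpha_2, alpha_4, alpha_5} form a chain of 3 nodes with a double edge at one end; the terminal node there is the unique long simple root (C_3). A semisimple Lie algebra decomposes uniquely as the direct sum of simple ideals, one per connected component of its Dynkin diagram, so g ≅ B_3 ⊕ C_3 (dimension 21 + 21 = 42).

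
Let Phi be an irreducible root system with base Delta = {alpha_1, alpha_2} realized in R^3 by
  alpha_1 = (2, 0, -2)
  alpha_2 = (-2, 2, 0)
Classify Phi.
A_2 (sl(3))

Compute the Cartan integers a_ij = 2(alpha_i, alpha_j)/(alpha_j, alpha_j); the resulting 2x2 Cartan matrix is
[[2, -1], [-1, 2]].
All simple roots have the same length, so the diagram is simply laced. The associated Dynkin diagram is a chain of 2 nodes with single edges (A_2), so the type is A_2 (the algebra sl(3)).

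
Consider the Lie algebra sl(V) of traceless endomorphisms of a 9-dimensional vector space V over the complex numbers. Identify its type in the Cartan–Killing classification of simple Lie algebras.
A8

This is sl(9), which has dimension 9^2 - 1 = 80 and rank 9 - 1 = 8 (a Cartan subalgebra is the diagonal traceless matrices). In the classification of classical Lie algebras, the special linear algebra sl(n+1) has type A_n; here n = 8, so the Dynkin diagram is a chain of 8 nodes with single edges (A_8). Hence the type is A_8.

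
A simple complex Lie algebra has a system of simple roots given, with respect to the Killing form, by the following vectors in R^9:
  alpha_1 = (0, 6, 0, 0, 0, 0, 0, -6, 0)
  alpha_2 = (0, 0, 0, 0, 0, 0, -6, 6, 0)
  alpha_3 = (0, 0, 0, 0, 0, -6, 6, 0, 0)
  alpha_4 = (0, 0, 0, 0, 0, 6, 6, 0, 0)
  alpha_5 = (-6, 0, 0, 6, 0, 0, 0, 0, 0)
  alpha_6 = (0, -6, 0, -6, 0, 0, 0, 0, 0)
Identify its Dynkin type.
Compute the Cartan integers a_ij = 2(alpha_i, alpha_j)/(alpha_j, alpha_j); the resulting 6x6 Cartan matrix is
[[2, -1, 0, 0, 0, -1], [-1, 2, -1, -1, 0, 0], [0, -1, 2, 0, 0, 0], [0, -1, 0, 2, 0, 0], [0, 0, 0, 0, 2, -1], [-1, 0, 0, 0, -1, 2]].
All simple roots have the same length, so the diagram is simply laced. The associated Dynkin diagram is a chain of 4 nodes with a fork of two nodes at one end (D_6), so the type is D_6 (the algebra so(12)).

D6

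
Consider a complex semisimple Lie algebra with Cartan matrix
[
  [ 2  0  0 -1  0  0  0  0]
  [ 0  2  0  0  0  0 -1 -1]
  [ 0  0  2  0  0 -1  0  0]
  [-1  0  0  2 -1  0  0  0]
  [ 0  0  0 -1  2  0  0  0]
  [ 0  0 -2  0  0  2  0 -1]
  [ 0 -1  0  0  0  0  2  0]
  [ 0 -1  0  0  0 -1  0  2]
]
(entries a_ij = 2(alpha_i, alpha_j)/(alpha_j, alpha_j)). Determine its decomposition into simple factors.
A_3 + B_5

The diagram associated to this matrix has two connected components: the simple roots {alpha_1, alpha_4, alpha_5} form a chain of 3 nodes with single edges (A_3), and {alpha_2, alpha_3, alpha_6, alpha_7, alpha_8} form a chain of 5 nodes with a double edge at one end; the terminal node there is the unique short simple root (B_5). A semisimple Lie algebra decomposes uniquely as the direct sum of simple ideals, one per connected component of its Dynkin diagram, so g ≅ A_3 ⊕ B_5 (dimension 15 + 55 = 70).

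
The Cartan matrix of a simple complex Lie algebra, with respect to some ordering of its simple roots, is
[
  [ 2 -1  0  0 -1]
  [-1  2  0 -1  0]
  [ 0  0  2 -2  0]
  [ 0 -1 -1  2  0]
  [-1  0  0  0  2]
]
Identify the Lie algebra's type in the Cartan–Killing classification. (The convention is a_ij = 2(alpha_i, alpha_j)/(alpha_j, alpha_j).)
The matrix has rank 5 with 2's on the diagonal. Reading the off-diagonal entries as Dynkin edges (a single edge where a_ij = a_ji = -1; a double or triple edge where a_ij * a_ji = 2 or 3), the diagram is a chain of 5 nodes with a double edge at one end; the terminal node there is the unique long simple root (C_5). One simple-root ordering that puts it in standard form is (alpha_5, alpha_1, alpha_2, alpha_4, alpha_3). So the algebra is type C_5, i.e. sp(10).

C5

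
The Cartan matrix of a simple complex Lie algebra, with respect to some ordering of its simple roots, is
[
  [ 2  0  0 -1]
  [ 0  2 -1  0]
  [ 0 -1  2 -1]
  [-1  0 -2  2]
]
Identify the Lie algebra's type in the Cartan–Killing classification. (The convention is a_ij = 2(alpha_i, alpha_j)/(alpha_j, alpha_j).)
F_4

The matrix has rank 4 with 2's on the diagonal. Reading the off-diagonal entries as Dynkin edges (a single edge where a_ij = a_ji = -1; a double or triple edge where a_ij * a_ji = 2 or 3), the diagram is a chain of 4 nodes with a double edge between the middle two (F_4). One simple-root ordering that puts it in standard form is (alpha_1, alpha_4, alpha_3, alpha_2). So the algebra is type F_4.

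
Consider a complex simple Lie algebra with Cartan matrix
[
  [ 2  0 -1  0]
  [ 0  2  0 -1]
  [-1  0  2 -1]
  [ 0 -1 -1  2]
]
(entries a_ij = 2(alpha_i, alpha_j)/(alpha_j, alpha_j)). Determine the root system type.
type A_4

The matrix has rank 4 with 2's on the diagonal. Reading the off-diagonal entries as Dynkin edges (a single edge where a_ij = a_ji = -1; a double or triple edge where a_ij * a_ji = 2 or 3), the diagram is a chain of 4 nodes with single edges (A_4). One simple-root ordering that puts it in standard form is (alpha_1, alpha_3, alpha_4, alpha_2). So the algebra is type A_4, i.e. sl(5).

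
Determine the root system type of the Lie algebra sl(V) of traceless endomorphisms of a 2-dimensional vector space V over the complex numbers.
A1

This is sl(2), which has dimension 2^2 - 1 = 3 and rank 2 - 1 = 1 (a Cartan subalgebra is the diagonal traceless matrices). In the classification of classical Lie algebras, the special linear algebra sl(n+1) has type A_n; here n = 1, so the Dynkin diagram is a chain of 1 nodes with single edges (A_1). Hence the type is A_1.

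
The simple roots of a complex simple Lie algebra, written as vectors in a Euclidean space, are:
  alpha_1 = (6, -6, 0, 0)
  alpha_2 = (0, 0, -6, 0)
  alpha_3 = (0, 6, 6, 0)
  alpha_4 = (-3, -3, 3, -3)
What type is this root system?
Compute the Cartan integers a_ij = 2(alpha_i, alpha_j)/(alpha_j, alpha_j); the resulting 4x4 Cartan matrix is
[[2, 0, -1, 0], [0, 2, -1, -1], [-1, -2, 2, 0], [0, -1, 0, 2]].
The roots have two lengths (squared-length ratio 2:1); the short ones are alpha_{2,4}. The associated Dynkin diagram is a chain of 4 nodes with a double edge between the middle two (F_4), so the type is F_4.

F_4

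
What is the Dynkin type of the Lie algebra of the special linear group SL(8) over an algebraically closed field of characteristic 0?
This is sl(8), which has dimension 8^2 - 1 = 63 and rank 8 - 1 = 7 (a Cartan subalgebra is the diagonal traceless matrices). In the classification of classical Lie algebras, the special linear algebra sl(n+1) has type A_n; here n = 7, so the Dynkin diagram is a chain of 7 nodes with single edges (A_7). Hence the type is A_7.

type A_7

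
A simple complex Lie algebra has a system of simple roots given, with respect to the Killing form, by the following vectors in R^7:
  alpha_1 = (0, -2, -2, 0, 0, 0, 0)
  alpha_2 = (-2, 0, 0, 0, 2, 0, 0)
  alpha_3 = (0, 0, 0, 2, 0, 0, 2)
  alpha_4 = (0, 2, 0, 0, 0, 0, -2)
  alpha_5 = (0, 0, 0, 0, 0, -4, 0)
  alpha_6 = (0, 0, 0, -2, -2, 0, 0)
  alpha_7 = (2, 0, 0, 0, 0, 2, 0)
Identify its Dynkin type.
C7

Compute the Cartan integers a_ij = 2(alpha_i, alpha_j)/(alpha_j, alpha_j); the resulting 7x7 Cartan matrix is
[[2, 0, 0, -1, 0, 0, 0], [0, 2, 0, 0, 0, -1, -1], [0, 0, 2, -1, 0, -1, 0], [-1, 0, -1, 2, 0, 0, 0], [0, 0, 0, 0, 2, 0, -2], [0, -1, -1, 0, 0, 2, 0], [0, -1, 0, 0, -1, 0, 2]].
The roots have two lengths (squared-length ratio 2:1); the short ones are alpha_{1,2,3,4,6,7}. The associated Dynkin diagram is a chain of 7 nodes with a double edge at one end; the terminal node there is the unique long simple root (C_7), so the type is C_7 (the algebra sp(14)).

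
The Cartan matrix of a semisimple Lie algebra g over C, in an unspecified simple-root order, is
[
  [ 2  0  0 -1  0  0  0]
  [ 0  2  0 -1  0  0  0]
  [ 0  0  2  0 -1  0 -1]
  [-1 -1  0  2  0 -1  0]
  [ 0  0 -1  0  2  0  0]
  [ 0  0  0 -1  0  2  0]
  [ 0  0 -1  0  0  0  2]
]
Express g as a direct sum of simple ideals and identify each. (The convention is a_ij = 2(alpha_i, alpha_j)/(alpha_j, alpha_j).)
type A_3 + type D_4

The diagram associated to this matrix has two connected components: the simple roots {alpha_3, alpha_5, alpha_7} form a chain of 3 nodes with single edges (A_3), and {alpha_1, alpha_2, alpha_4, alpha_6} form a chain of 2 nodes with a fork of two nodes at one end (D_4). A semisimple Lie algebra decomposes uniquely as the direct sum of simple ideals, one per connected component of its Dynkin diagram, so g ≅ A_3 ⊕ D_4 (dimension 15 + 28 = 43).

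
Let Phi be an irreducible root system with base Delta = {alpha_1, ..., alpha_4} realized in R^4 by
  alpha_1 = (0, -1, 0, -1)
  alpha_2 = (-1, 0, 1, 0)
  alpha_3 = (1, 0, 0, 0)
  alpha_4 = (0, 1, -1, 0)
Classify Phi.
type B_4

Compute the Cartan integers a_ij = 2(alpha_i, alpha_j)/(alpha_j, alpha_j); the resulting 4x4 Cartan matrix is
[[2, 0, 0, -1], [0, 2, -2, -1], [0, -1, 2, 0], [-1, -1, 0, 2]].
The roots have two lengths (squared-length ratio 2:1); the short ones are alpha_{3}. The associated Dynkin diagram is a chain of 4 nodes with a double edge at one end; the terminal node there is the unique short simple root (B_4), so the type is B_4 (the algebra so(9)).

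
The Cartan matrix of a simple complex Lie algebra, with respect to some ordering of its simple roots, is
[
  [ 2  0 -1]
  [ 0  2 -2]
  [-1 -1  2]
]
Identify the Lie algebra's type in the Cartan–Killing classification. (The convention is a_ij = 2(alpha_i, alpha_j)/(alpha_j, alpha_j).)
C_3

The matrix has rank 3 with 2's on the diagonal. Reading the off-diagonal entries as Dynkin edges (a single edge where a_ij = a_ji = -1; a double or triple edge where a_ij * a_ji = 2 or 3), the diagram is a chain of 3 nodes with a double edge at one end; the terminal node there is the unique long simple root (C_3). One simple-root ordering that puts it in standard form is (alpha_1, alpha_3, alpha_2). So the algebra is type C_3, i.e. sp(6).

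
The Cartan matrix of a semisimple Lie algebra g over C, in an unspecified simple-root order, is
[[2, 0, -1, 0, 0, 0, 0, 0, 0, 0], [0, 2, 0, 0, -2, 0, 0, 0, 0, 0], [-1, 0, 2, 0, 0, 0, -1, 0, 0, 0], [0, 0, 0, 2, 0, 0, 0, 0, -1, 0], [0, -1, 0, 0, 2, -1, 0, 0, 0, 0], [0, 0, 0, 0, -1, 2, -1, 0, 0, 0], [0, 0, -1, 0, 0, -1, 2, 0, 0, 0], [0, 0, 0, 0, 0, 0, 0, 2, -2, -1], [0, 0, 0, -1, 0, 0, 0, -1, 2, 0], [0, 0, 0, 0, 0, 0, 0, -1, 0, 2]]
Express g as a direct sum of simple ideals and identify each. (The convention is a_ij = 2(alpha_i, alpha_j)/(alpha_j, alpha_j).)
type C_6 ⊕ type F_4

The diagram associated to this matrix has two connected components: the simple roots {alpha_1, alpha_2, alpha_3, alpha_5, alpha_6, alpha_7} form a chain of 6 nodes with a double edge at one end; the terminal node there is the unique long simple root (C_6), and {alpha_4, alpha_8, alpha_9, alpha_10} form a chain of 4 nodes with a double edge between the middle two (F_4). A semisimple Lie algebra decomposes uniquely as the direct sum of simple ideals, one per connected component of its Dynkin diagram, so g ≅ C_6 ⊕ F_4 (dimension 78 + 52 = 130).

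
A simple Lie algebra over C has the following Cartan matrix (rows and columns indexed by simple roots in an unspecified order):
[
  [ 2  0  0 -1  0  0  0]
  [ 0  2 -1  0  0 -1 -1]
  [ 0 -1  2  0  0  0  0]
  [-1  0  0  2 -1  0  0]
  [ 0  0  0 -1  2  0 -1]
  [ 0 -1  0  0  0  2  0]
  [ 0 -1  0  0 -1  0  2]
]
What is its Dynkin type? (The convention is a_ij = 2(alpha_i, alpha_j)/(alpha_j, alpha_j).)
D_7 (so(14))

The matrix has rank 7 with 2's on the diagonal. Reading the off-diagonal entries as Dynkin edges (a single edge where a_ij = a_ji = -1; a double or triple edge where a_ij * a_ji = 2 or 3), the diagram is a chain of 5 nodes with a fork of two nodes at one end (D_7). One simple-root ordering that puts it in standard form is (alpha_1, alpha_4, alpha_5, alpha_7, alpha_2, alpha_6, alpha_3). So the algebra is type D_7, i.e. so(14).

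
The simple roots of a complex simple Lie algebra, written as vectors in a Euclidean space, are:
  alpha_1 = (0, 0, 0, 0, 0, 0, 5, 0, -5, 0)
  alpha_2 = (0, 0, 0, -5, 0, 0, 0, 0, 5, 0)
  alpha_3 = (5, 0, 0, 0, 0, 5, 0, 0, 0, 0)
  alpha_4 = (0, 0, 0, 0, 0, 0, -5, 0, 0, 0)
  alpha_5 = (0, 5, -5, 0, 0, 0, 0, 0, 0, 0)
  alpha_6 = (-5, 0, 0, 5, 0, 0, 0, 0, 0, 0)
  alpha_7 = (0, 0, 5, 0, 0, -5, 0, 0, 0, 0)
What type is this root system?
B_7

Compute the Cartan integers a_ij = 2(alpha_i, alpha_j)/(alpha_j, alpha_j); the resulting 7x7 Cartan matrix is
[[2, -1, 0, -2, 0, 0, 0], [-1, 2, 0, 0, 0, -1, 0], [0, 0, 2, 0, 0, -1, -1], [-1, 0, 0, 2, 0, 0, 0], [0, 0, 0, 0, 2, 0, -1], [0, -1, -1, 0, 0, 2, 0], [0, 0, -1, 0, -1, 0, 2]].
The roots have two lengths (squared-length ratio 2:1); the short ones are alpha_{4}. The associated Dynkin diagram is a chain of 7 nodes with a double edge at one end; the terminal node there is the unique short simple root (B_7), so the type is B_7 (the algebra so(15)).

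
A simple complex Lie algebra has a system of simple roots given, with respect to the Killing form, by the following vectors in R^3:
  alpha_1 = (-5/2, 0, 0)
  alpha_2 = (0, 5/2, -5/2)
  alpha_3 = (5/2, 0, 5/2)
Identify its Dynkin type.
B3

Compute the Cartan integers a_ij = 2(alpha_i, alpha_j)/(alpha_j, alpha_j); the resulting 3x3 Cartan matrix is
[[2, 0, -1], [0, 2, -1], [-2, -1, 2]].
The roots have two lengths (squared-length ratio 2:1); the short ones are alpha_{1}. The associated Dynkin diagram is a chain of 3 nodes with a double edge at one end; the terminal node there is the unique short simple root (B_3), so the type is B_3 (the algebra so(7)).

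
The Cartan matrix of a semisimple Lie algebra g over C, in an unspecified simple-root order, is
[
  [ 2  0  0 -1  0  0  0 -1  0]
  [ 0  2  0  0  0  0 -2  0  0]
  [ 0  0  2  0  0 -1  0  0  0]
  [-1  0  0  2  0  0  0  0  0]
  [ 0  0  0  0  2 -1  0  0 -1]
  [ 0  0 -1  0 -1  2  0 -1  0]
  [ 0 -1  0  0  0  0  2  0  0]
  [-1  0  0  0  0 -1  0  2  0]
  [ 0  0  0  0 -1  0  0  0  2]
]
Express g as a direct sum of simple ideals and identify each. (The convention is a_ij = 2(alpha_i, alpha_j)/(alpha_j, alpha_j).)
The diagram associated to this matrix has two connected components: the simple roots {alpha_2, alpha_7} form a chain of 2 nodes with a double edge at one end; the terminal node there is the unique short simple root (B_2), and {alpha_1, alpha_3, alpha_4, alpha_5, alpha_6, alpha_8, alpha_9} form a chain of 6 nodes with one extra node attached to the third node from one end (E_7). A semisimple Lie algebra decomposes uniquely as the direct sum of simple ideals, one per connected component of its Dynkin diagram, so g ≅ B_2 ⊕ E_7 (dimension 10 + 133 = 143).

B_2 (so(5)) ⊕ E_7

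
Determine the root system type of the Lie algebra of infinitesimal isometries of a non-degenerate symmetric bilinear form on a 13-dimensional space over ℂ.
B_6

This is so(13) with 13 odd, which has dimension 13(13-1)/2 = 78 and rank (13-1)/2 = 6. In the classification of classical Lie algebras, the orthogonal algebra so(2n+1) in an odd number of variables has type B_n; here n = 6, so the Dynkin diagram is a chain of 6 nodes with a double edge at one end; the terminal node there is the unique short simple root (B_6). Hence the type is B_6.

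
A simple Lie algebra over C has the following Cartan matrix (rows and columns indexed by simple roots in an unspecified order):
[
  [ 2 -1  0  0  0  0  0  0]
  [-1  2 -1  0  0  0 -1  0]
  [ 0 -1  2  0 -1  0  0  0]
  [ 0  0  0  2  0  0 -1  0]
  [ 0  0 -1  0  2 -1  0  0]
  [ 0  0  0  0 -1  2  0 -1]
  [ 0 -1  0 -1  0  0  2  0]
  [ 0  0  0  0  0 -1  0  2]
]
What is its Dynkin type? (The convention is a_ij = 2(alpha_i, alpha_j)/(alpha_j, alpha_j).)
E_8

The matrix has rank 8 with 2's on the diagonal. Reading the off-diagonal entries as Dynkin edges (a single edge where a_ij = a_ji = -1; a double or triple edge where a_ij * a_ji = 2 or 3), the diagram is a chain of 7 nodes with one extra node attached to the third node from one end (E_8). One simple-root ordering that puts it in standard form is (alpha_4, alpha_1, alpha_7, alpha_2, alpha_3, alpha_5, alpha_6, alpha_8). So the algebra is type E_8.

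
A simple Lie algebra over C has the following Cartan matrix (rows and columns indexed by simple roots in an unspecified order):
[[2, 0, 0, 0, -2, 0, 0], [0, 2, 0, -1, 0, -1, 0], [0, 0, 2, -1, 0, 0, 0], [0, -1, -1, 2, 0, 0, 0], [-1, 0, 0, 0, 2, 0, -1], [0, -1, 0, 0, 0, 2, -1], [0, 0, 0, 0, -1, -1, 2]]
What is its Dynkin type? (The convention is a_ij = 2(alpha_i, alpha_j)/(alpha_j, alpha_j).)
type C_7

The matrix has rank 7 with 2's on the diagonal. Reading the off-diagonal entries as Dynkin edges (a single edge where a_ij = a_ji = -1; a double or triple edge where a_ij * a_ji = 2 or 3), the diagram is a chain of 7 nodes with a double edge at one end; the terminal node there is the unique long simple root (C_7). One simple-root ordering that puts it in standard form is (alpha_3, alpha_4, alpha_2, alpha_6, alpha_7, alpha_5, alpha_1). So the algebra is type C_7, i.e. sp(14).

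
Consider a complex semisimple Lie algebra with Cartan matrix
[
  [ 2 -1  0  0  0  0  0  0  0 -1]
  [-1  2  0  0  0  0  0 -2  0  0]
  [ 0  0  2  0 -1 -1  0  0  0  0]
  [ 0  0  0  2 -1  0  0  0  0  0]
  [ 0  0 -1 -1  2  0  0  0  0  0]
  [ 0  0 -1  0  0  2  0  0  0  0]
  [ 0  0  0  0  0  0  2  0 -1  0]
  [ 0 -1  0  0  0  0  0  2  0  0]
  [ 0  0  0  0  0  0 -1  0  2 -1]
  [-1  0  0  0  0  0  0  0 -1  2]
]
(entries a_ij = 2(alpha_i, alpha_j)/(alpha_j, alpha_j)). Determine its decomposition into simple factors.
The diagram associated to this matrix has two connected components: the simple roots {alpha_3, alpha_4, alpha_5, alpha_6} form a chain of 4 nodes with single edges (A_4), and {alpha_1, alpha_2, alpha_7, alpha_8, alpha_9, alpha_10} form a chain of 6 nodes with a double edge at one end; the terminal node there is the unique short simple root (B_6). A semisimple Lie algebra decomposes uniquely as the direct sum of simple ideals, one per connected component of its Dynkin diagram, so g ≅ A_4 ⊕ B_6 (dimension 24 + 78 = 102).

A_4 ⊕ B_6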